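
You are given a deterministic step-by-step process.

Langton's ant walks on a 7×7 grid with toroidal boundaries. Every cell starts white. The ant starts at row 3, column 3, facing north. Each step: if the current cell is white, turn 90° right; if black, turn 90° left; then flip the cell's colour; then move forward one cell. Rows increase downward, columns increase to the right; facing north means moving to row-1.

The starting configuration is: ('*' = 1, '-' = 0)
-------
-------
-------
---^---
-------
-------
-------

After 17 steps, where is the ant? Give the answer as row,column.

k=0  -------
-------
-------
---^---
-------
-------
-------
k=1  -------
-------
-------
---*>--
-------
-------
-------
k=2  -------
-------
-------
---**--
----v--
-------
-------
k=3  -------
-------
-------
---**--
---<*--
-------
-------
k=4  -------
-------
-------
---^*--
---**--
-------
-------
k=5  -------
-------
-------
--<-*--
---**--
-------
-------
k=6  -------
-------
--^----
--*-*--
---**--
-------
-------
k=7  -------
-------
--*>---
--*-*--
---**--
-------
-------
k=8  -------
-------
--**---
--*v*--
---**--
-------
-------
k=9  -------
-------
--**---
--<**--
---**--
-------
-------
k=10  -------
-------
--**---
---**--
--v**--
-------
-------
k=11  -------
-------
--**---
---**--
-<***--
-------
-------
k=12  -------
-------
--**---
-^-**--
-****--
-------
-------
k=13  -------
-------
--**---
-*>**--
-****--
-------
-------
k=14  -------
-------
--**---
-****--
-*v**--
-------
-------
k=15  -------
-------
--**---
-****--
-*->*--
-------
-------
k=16  -------
-------
--**---
-**^*--
-*--*--
-------
-------
k=17  -------
-------
--**---
-*<-*--
-*--*--
-------
-------

3,2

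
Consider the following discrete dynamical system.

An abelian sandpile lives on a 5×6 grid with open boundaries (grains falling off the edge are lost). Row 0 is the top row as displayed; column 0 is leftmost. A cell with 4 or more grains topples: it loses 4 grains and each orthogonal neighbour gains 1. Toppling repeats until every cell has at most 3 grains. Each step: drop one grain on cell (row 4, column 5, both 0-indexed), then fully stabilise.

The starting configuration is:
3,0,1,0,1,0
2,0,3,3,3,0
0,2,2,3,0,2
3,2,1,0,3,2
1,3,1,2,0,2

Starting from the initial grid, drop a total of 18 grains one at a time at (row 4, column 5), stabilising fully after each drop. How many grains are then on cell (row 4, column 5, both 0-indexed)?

t=0: 3,0,1,0,1,0
2,0,3,3,3,0
0,2,2,3,0,2
3,2,1,0,3,2
1,3,1,2,0,2
t=1: 3,0,1,0,1,0
2,0,3,3,3,0
0,2,2,3,0,2
3,2,1,0,3,2
1,3,1,2,0,3
t=2: 3,0,1,0,1,0
2,0,3,3,3,0
0,2,2,3,0,2
3,2,1,0,3,3
1,3,1,2,1,0
t=3: 3,0,1,0,1,0
2,0,3,3,3,0
0,2,2,3,0,2
3,2,1,0,3,3
1,3,1,2,1,1
t=4: 3,0,1,0,1,0
2,0,3,3,3,0
0,2,2,3,0,2
3,2,1,0,3,3
1,3,1,2,1,2
t=5: 3,0,1,0,1,0
2,0,3,3,3,0
0,2,2,3,0,2
3,2,1,0,3,3
1,3,1,2,1,3
t=6: 3,0,1,0,1,0
2,0,3,3,3,0
0,2,2,3,1,3
3,2,1,1,0,1
1,3,1,2,3,1
t=7: 3,0,1,0,1,0
2,0,3,3,3,0
0,2,2,3,1,3
3,2,1,1,0,1
1,3,1,2,3,2
t=8: 3,0,1,0,1,0
2,0,3,3,3,0
0,2,2,3,1,3
3,2,1,1,0,1
1,3,1,2,3,3
t=9: 3,0,1,0,1,0
2,0,3,3,3,0
0,2,2,3,1,3
3,2,1,1,1,2
1,3,1,3,0,1
t=10: 3,0,1,0,1,0
2,0,3,3,3,0
0,2,2,3,1,3
3,2,1,1,1,2
1,3,1,3,0,2
t=11: 3,0,1,0,1,0
2,0,3,3,3,0
0,2,2,3,1,3
3,2,1,1,1,2
1,3,1,3,0,3
t=12: 3,0,1,0,1,0
2,0,3,3,3,0
0,2,2,3,1,3
3,2,1,1,1,3
1,3,1,3,1,0
t=13: 3,0,1,0,1,0
2,0,3,3,3,0
0,2,2,3,1,3
3,2,1,1,1,3
1,3,1,3,1,1
t=14: 3,0,1,0,1,0
2,0,3,3,3,0
0,2,2,3,1,3
3,2,1,1,1,3
1,3,1,3,1,2
t=15: 3,0,1,0,1,0
2,0,3,3,3,0
0,2,2,3,1,3
3,2,1,1,1,3
1,3,1,3,1,3
t=16: 3,0,1,0,1,0
2,0,3,3,3,1
0,2,2,3,2,0
3,2,1,1,2,1
1,3,1,3,2,1
t=17: 3,0,1,0,1,0
2,0,3,3,3,1
0,2,2,3,2,0
3,2,1,1,2,1
1,3,1,3,2,2
t=18: 3,0,1,0,1,0
2,0,3,3,3,1
0,2,2,3,2,0
3,2,1,1,2,1
1,3,1,3,2,3

3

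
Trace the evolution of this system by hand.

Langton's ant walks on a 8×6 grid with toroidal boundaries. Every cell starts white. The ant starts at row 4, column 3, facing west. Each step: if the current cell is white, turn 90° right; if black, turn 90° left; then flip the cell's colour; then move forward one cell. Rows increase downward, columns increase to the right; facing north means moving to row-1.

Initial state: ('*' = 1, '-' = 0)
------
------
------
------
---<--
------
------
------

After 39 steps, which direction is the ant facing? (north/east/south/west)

step 0: ------
------
------
------
---<--
------
------
------
step 1: ------
------
------
---^--
---*--
------
------
------
step 2: ------
------
------
---*>-
---*--
------
------
------
step 3: ------
------
------
---**-
---*v-
------
------
------
step 4: ------
------
------
---**-
---<*-
------
------
------
step 5: ------
------
------
---**-
----*-
---v--
------
------
step 6: ------
------
------
---**-
----*-
--<*--
------
------
step 7: ------
------
------
---**-
--^-*-
--**--
------
------
step 8: ------
------
------
---**-
--*>*-
--**--
------
------
step 9: ------
------
------
---**-
--***-
--*v--
------
------
step 10: ------
------
------
---**-
--***-
--*->-
------
------
step 11: ------
------
------
---**-
--***-
--*-*-
----v-
------
step 12: ------
------
------
---**-
--***-
--*-*-
---<*-
------
step 13: ------
------
------
---**-
--***-
--*^*-
---**-
------
step 14: ------
------
------
---**-
--***-
--**>-
---**-
------
step 15: ------
------
------
---**-
--**^-
--**--
---**-
------
step 16: ------
------
------
---**-
--*<--
--**--
---**-
------
step 17: ------
------
------
---**-
--*---
--*v--
---**-
------
step 18: ------
------
------
---**-
--*---
--*->-
---**-
------
step 19: ------
------
------
---**-
--*---
--*-*-
---*v-
------
step 20: ------
------
------
---**-
--*---
--*-*-
---*->
------
step 21: ------
------
------
---**-
--*---
--*-*-
---*-*
-----v
step 22: ------
------
------
---**-
--*---
--*-*-
---*-*
----<*
step 23: ------
------
------
---**-
--*---
--*-*-
---*^*
----**
step 24: ------
------
------
---**-
--*---
--*-*-
---**>
----**
step 25: ------
------
------
---**-
--*---
--*-*^
---**-
----**
step 26: ------
------
------
---**-
--*---
>-*-**
---**-
----**
step 27: ------
------
------
---**-
--*---
*-*-**
v--**-
----**
step 28: ------
------
------
---**-
--*---
*-*-**
*--**<
----**
step 29: ------
------
------
---**-
--*---
*-*-*^
*--***
----**
step 30: ------
------
------
---**-
--*---
*-*-<-
*--***
----**
step 31: ------
------
------
---**-
--*---
*-*---
*--*v*
----**
step 32: ------
------
------
---**-
--*---
*-*---
*--*->
----**
step 33: ------
------
------
---**-
--*---
*-*--^
*--*--
----**
step 34: ------
------
------
---**-
--*---
>-*--*
*--*--
----**
step 35: ------
------
------
---**-
^-*---
--*--*
*--*--
----**
step 36: ------
------
------
---**-
*>*---
--*--*
*--*--
----**
step 37: ------
------
------
---**-
***---
-v*--*
*--*--
----**
step 38: ------
------
------
---**-
***---
<**--*
*--*--
----**
step 39: ------
------
------
---**-
^**---
***--*
*--*--
----**

north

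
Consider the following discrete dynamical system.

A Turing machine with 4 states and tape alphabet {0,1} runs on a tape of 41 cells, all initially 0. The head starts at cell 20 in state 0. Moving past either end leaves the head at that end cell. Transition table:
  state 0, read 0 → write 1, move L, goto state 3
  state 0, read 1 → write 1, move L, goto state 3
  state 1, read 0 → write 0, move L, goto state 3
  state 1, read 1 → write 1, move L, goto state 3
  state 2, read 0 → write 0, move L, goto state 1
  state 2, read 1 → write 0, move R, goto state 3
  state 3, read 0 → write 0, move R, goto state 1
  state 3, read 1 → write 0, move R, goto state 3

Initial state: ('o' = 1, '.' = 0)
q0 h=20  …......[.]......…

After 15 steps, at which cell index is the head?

19

step 0: q0 h=20  …......[.]......…
step 1: q3 h=19  …......[.]o.....…
step 2: q1 h=20  …......[o]......…
step 3: q3 h=19  …......[.]o.....…
step 4: q1 h=20  …......[o]......…
step 5: q3 h=19  …......[.]o.....…
step 6: q1 h=20  …......[o]......…
step 7: q3 h=19  …......[.]o.....…
step 8: q1 h=20  …......[o]......…
step 9: q3 h=19  …......[.]o.....…
step 10: q1 h=20  …......[o]......…
step 11: q3 h=19  …......[.]o.....…
step 12: q1 h=20  …......[o]......…
step 13: q3 h=19  …......[.]o.....…
step 14: q1 h=20  …......[o]......…
step 15: q3 h=19  …......[.]o.....…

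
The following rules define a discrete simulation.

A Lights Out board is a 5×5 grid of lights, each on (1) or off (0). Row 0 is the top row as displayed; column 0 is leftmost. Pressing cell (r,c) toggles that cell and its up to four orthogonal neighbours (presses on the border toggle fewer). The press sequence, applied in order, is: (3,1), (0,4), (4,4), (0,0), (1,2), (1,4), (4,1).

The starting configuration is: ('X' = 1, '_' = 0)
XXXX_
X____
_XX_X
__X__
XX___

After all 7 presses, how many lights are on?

[0] XXXX_
X____
_XX_X
__X__
XX___
[1] XXXX_
X____
__X_X
XX___
X____
[2] XXX_X
X___X
__X_X
XX___
X____
[3] XXX_X
X___X
__X_X
XX__X
X__XX
[4] __X_X
____X
__X_X
XX__X
X__XX
[5] ____X
_XXXX
____X
XX__X
X__XX
[6] _____
_XX__
_____
XX__X
X__XX
[7] _____
_XX__
_____
X___X
_XXXX

8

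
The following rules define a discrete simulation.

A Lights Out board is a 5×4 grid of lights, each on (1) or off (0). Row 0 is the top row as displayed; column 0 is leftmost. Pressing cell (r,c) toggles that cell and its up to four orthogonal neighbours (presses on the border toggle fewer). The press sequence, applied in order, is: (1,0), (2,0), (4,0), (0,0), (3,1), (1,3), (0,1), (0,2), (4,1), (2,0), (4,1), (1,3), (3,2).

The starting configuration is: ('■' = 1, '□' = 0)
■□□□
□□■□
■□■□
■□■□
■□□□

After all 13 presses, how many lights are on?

step 0: ■□□□
□□■□
■□■□
■□■□
■□□□
step 1: □□□□
■■■□
□□■□
■□■□
■□□□
step 2: □□□□
□■■□
■■■□
□□■□
■□□□
step 3: □□□□
□■■□
■■■□
■□■□
□■□□
step 4: ■■□□
■■■□
■■■□
■□■□
□■□□
step 5: ■■□□
■■■□
■□■□
□■□□
□□□□
step 6: ■■□■
■■□■
■□■■
□■□□
□□□□
step 7: □□■■
■□□■
■□■■
□■□□
□□□□
step 8: □■□□
■□■■
■□■■
□■□□
□□□□
step 9: □■□□
■□■■
■□■■
□□□□
■■■□
step 10: □■□□
□□■■
□■■■
■□□□
■■■□
step 11: □■□□
□□■■
□■■■
■■□□
□□□□
step 12: □■□■
□□□□
□■■□
■■□□
□□□□
step 13: □■□■
□□□□
□■□□
■□■■
□□■□

7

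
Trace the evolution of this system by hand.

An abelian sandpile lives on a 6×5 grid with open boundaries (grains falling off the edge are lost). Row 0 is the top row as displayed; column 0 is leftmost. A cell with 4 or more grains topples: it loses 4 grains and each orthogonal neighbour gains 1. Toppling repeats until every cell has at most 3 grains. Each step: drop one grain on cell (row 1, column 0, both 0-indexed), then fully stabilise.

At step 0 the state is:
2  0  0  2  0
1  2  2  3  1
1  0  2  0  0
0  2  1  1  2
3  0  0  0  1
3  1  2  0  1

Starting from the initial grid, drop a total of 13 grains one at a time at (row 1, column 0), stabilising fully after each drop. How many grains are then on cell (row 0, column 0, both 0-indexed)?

k=0  2  0  0  2  0
1  2  2  3  1
1  0  2  0  0
0  2  1  1  2
3  0  0  0  1
3  1  2  0  1
k=1  2  0  0  2  0
2  2  2  3  1
1  0  2  0  0
0  2  1  1  2
3  0  0  0  1
3  1  2  0  1
k=2  2  0  0  2  0
3  2  2  3  1
1  0  2  0  0
0  2  1  1  2
3  0  0  0  1
3  1  2  0  1
k=3  3  0  0  2  0
0  3  2  3  1
2  0  2  0  0
0  2  1  1  2
3  0  0  0  1
3  1  2  0  1
k=4  3  0  0  2  0
1  3  2  3  1
2  0  2  0  0
0  2  1  1  2
3  0  0  0  1
3  1  2  0  1
k=5  3  0  0  2  0
2  3  2  3  1
2  0  2  0  0
0  2  1  1  2
3  0  0  0  1
3  1  2  0  1
k=6  3  0  0  2  0
3  3  2  3  1
2  0  2  0  0
0  2  1  1  2
3  0  0  0  1
3  1  2  0  1
k=7  0  2  0  2  0
2  0  3  3  1
3  1  2  0  0
0  2  1  1  2
3  0  0  0  1
3  1  2  0  1
k=8  0  2  0  2  0
3  0  3  3  1
3  1  2  0  0
0  2  1  1  2
3  0  0  0  1
3  1  2  0  1
k=9  1  2  0  2  0
1  1  3  3  1
0  2  2  0  0
1  2  1  1  2
3  0  0  0  1
3  1  2  0  1
k=10  1  2  0  2  0
2  1  3  3  1
0  2  2  0  0
1  2  1  1  2
3  0  0  0  1
3  1  2  0  1
k=11  1  2  0  2  0
3  1  3  3  1
0  2  2  0  0
1  2  1  1  2
3  0  0  0  1
3  1  2  0  1
k=12  2  2  0  2  0
0  2  3  3  1
1  2  2  0  0
1  2  1  1  2
3  0  0  0  1
3  1  2  0  1
k=13  2  2  0  2  0
1  2  3  3  1
1  2  2  0  0
1  2  1  1  2
3  0  0  0  1
3  1  2  0  1

2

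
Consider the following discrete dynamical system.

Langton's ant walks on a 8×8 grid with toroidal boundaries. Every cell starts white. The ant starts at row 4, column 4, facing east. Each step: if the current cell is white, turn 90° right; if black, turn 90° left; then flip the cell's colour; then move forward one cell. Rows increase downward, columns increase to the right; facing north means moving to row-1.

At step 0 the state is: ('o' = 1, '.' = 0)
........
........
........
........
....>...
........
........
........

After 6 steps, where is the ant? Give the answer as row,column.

t=0: ........
........
........
........
....>...
........
........
........
t=1: ........
........
........
........
....o...
....v...
........
........
t=2: ........
........
........
........
....o...
...<o...
........
........
t=3: ........
........
........
........
...^o...
...oo...
........
........
t=4: ........
........
........
........
...o>...
...oo...
........
........
t=5: ........
........
........
....^...
...o....
...oo...
........
........
t=6: ........
........
........
....o>..
...o....
...oo...
........
........

3,5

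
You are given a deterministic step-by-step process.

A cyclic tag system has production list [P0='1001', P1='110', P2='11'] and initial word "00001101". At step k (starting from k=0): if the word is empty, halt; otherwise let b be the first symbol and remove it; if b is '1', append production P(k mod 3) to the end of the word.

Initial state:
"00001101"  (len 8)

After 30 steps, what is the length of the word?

34

step 0: "00001101"  (len 8)
step 1: "0001101"  (len 7)
step 2: "001101"  (len 6)
step 3: "01101"  (len 5)
step 4: "1101"  (len 4)
step 5: "101110"  (len 6)
step 6: "0111011"  (len 7)
step 7: "111011"  (len 6)
step 8: "11011110"  (len 8)
step 9: "101111011"  (len 9)
step 10: "011110111001"  (len 12)
step 11: "11110111001"  (len 11)
step 12: "111011100111"  (len 12)
step 13: "110111001111001"  (len 15)
step 14: "10111001111001110"  (len 17)
step 15: "011100111100111011"  (len 18)
step 16: "11100111100111011"  (len 17)
step 17: "1100111100111011110"  (len 19)
step 18: "10011110011101111011"  (len 20)
step 19: "00111100111011110111001"  (len 23)
step 20: "0111100111011110111001"  (len 22)
step 21: "111100111011110111001"  (len 21)
step 22: "111001110111101110011001"  (len 24)
step 23: "11001110111101110011001110"  (len 26)
step 24: "100111011110111001100111011"  (len 27)
step 25: "001110111101110011001110111001"  (len 30)
step 26: "01110111101110011001110111001"  (len 29)
step 27: "1110111101110011001110111001"  (len 28)
step 28: "1101111011100110011101110011001"  (len 31)
step 29: "101111011100110011101110011001110"  (len 33)
step 30: "0111101110011001110111001100111011"  (len 34)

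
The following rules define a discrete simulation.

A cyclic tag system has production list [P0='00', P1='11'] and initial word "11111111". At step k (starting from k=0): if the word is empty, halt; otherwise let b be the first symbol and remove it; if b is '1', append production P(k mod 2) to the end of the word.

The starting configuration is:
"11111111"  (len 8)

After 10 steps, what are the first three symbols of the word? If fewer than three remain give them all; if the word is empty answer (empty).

110

k=0  "11111111"  (len 8)
k=1  "111111100"  (len 9)
k=2  "1111110011"  (len 10)
k=3  "11111001100"  (len 11)
k=4  "111100110011"  (len 12)
k=5  "1110011001100"  (len 13)
k=6  "11001100110011"  (len 14)
k=7  "100110011001100"  (len 15)
k=8  "0011001100110011"  (len 16)
k=9  "011001100110011"  (len 15)
k=10  "11001100110011"  (len 14)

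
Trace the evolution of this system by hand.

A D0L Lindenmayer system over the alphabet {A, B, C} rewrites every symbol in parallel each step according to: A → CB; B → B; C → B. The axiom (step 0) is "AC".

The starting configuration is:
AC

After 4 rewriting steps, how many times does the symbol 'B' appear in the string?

3

0) AC
1) CBB
2) BBB
3) BBB
4) BBB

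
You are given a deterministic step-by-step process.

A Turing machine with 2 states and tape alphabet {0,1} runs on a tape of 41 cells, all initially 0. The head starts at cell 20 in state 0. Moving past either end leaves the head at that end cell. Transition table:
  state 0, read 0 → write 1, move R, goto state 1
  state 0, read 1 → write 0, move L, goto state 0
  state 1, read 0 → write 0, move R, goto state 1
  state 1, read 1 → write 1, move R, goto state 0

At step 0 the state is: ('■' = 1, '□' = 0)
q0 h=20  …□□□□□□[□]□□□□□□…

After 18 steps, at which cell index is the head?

t=0: q0 h=20  …□□□□□□[□]□□□□□□…
t=1: q1 h=21  …□□□□□■[□]□□□□□□…
t=2: q1 h=22  …□□□□■□[□]□□□□□□…
t=3: q1 h=23  …□□□■□□[□]□□□□□□…
t=4: q1 h=24  …□□■□□□[□]□□□□□□…
t=5: q1 h=25  …□■□□□□[□]□□□□□□…
t=6: q1 h=26  …■□□□□□[□]□□□□□□…
t=7: q1 h=27  …□□□□□□[□]□□□□□□…
t=8: q1 h=28  …□□□□□□[□]□□□□□□…
t=9: q1 h=29  …□□□□□□[□]□□□□□□…
t=10: q1 h=30  …□□□□□□[□]□□□□□□…
t=11: q1 h=31  …□□□□□□[□]□□□□□□…
t=12: q1 h=32  …□□□□□□[□]□□□□□□…
t=13: q1 h=33  …□□□□□□[□]□□□□□□…
t=14: q1 h=34  …□□□□□□[□]□□□□□□|
t=15: q1 h=35  …□□□□□□[□]□□□□□|
t=16: q1 h=36  …□□□□□□[□]□□□□|
t=17: q1 h=37  …□□□□□□[□]□□□|
t=18: q1 h=38  …□□□□□□[□]□□|

38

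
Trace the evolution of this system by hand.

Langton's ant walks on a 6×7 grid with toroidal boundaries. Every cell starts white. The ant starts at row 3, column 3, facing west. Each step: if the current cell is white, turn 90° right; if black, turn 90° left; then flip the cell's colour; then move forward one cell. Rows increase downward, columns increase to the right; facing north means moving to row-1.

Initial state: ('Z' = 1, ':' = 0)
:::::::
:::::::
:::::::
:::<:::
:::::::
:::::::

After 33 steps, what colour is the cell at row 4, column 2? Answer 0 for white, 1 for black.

1

0) :::::::
:::::::
:::::::
:::<:::
:::::::
:::::::
1) :::::::
:::::::
:::^:::
:::Z:::
:::::::
:::::::
2) :::::::
:::::::
:::Z>::
:::Z:::
:::::::
:::::::
3) :::::::
:::::::
:::ZZ::
:::Zv::
:::::::
:::::::
4) :::::::
:::::::
:::ZZ::
:::<Z::
:::::::
:::::::
5) :::::::
:::::::
:::ZZ::
::::Z::
:::v:::
:::::::
6) :::::::
:::::::
:::ZZ::
::::Z::
::<Z:::
:::::::
7) :::::::
:::::::
:::ZZ::
::^:Z::
::ZZ:::
:::::::
8) :::::::
:::::::
:::ZZ::
::Z>Z::
::ZZ:::
:::::::
9) :::::::
:::::::
:::ZZ::
::ZZZ::
::Zv:::
:::::::
10) :::::::
:::::::
:::ZZ::
::ZZZ::
::Z:>::
:::::::
11) :::::::
:::::::
:::ZZ::
::ZZZ::
::Z:Z::
::::v::
12) :::::::
:::::::
:::ZZ::
::ZZZ::
::Z:Z::
:::<Z::
13) :::::::
:::::::
:::ZZ::
::ZZZ::
::Z^Z::
:::ZZ::
14) :::::::
:::::::
:::ZZ::
::ZZZ::
::ZZ>::
:::ZZ::
15) :::::::
:::::::
:::ZZ::
::ZZ^::
::ZZ:::
:::ZZ::
16) :::::::
:::::::
:::ZZ::
::Z<:::
::ZZ:::
:::ZZ::
17) :::::::
:::::::
:::ZZ::
::Z::::
::Zv:::
:::ZZ::
18) :::::::
:::::::
:::ZZ::
::Z::::
::Z:>::
:::ZZ::
19) :::::::
:::::::
:::ZZ::
::Z::::
::Z:Z::
:::Zv::
20) :::::::
:::::::
:::ZZ::
::Z::::
::Z:Z::
:::Z:>:
21) :::::v:
:::::::
:::ZZ::
::Z::::
::Z:Z::
:::Z:Z:
22) ::::<Z:
:::::::
:::ZZ::
::Z::::
::Z:Z::
:::Z:Z:
23) ::::ZZ:
:::::::
:::ZZ::
::Z::::
::Z:Z::
:::Z^Z:
24) ::::ZZ:
:::::::
:::ZZ::
::Z::::
::Z:Z::
:::ZZ>:
25) ::::ZZ:
:::::::
:::ZZ::
::Z::::
::Z:Z^:
:::ZZ::
26) ::::ZZ:
:::::::
:::ZZ::
::Z::::
::Z:ZZ>
:::ZZ::
27) ::::ZZ:
:::::::
:::ZZ::
::Z::::
::Z:ZZZ
:::ZZ:v
28) ::::ZZ:
:::::::
:::ZZ::
::Z::::
::Z:ZZZ
:::ZZ<Z
29) ::::ZZ:
:::::::
:::ZZ::
::Z::::
::Z:Z^Z
:::ZZZZ
30) ::::ZZ:
:::::::
:::ZZ::
::Z::::
::Z:<:Z
:::ZZZZ
31) ::::ZZ:
:::::::
:::ZZ::
::Z::::
::Z:::Z
:::ZvZZ
32) ::::ZZ:
:::::::
:::ZZ::
::Z::::
::Z:::Z
:::Z:>Z
33) ::::ZZ:
:::::::
:::ZZ::
::Z::::
::Z::^Z
:::Z::Z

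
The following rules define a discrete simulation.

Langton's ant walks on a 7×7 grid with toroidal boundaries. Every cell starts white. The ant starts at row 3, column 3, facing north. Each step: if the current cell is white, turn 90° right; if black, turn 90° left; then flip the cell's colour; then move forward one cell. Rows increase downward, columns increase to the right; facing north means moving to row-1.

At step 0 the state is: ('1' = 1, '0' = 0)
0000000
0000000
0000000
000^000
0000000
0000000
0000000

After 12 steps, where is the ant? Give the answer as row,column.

3,1

[0] 0000000
0000000
0000000
000^000
0000000
0000000
0000000
[1] 0000000
0000000
0000000
0001>00
0000000
0000000
0000000
[2] 0000000
0000000
0000000
0001100
0000v00
0000000
0000000
[3] 0000000
0000000
0000000
0001100
000<100
0000000
0000000
[4] 0000000
0000000
0000000
000^100
0001100
0000000
0000000
[5] 0000000
0000000
0000000
00<0100
0001100
0000000
0000000
[6] 0000000
0000000
00^0000
0010100
0001100
0000000
0000000
[7] 0000000
0000000
001>000
0010100
0001100
0000000
0000000
[8] 0000000
0000000
0011000
001v100
0001100
0000000
0000000
[9] 0000000
0000000
0011000
00<1100
0001100
0000000
0000000
[10] 0000000
0000000
0011000
0001100
00v1100
0000000
0000000
[11] 0000000
0000000
0011000
0001100
0<11100
0000000
0000000
[12] 0000000
0000000
0011000
0^01100
0111100
0000000
0000000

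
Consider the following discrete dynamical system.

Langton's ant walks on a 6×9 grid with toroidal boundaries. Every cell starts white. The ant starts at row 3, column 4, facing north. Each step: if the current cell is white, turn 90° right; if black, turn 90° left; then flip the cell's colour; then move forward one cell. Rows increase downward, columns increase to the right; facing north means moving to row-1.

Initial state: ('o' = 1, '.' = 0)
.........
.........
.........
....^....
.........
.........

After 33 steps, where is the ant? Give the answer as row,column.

5,3

0) .........
.........
.........
....^....
.........
.........
1) .........
.........
.........
....o>...
.........
.........
2) .........
.........
.........
....oo...
.....v...
.........
3) .........
.........
.........
....oo...
....<o...
.........
4) .........
.........
.........
....^o...
....oo...
.........
5) .........
.........
.........
...<.o...
....oo...
.........
6) .........
.........
...^.....
...o.o...
....oo...
.........
7) .........
.........
...o>....
...o.o...
....oo...
.........
8) .........
.........
...oo....
...ovo...
....oo...
.........
9) .........
.........
...oo....
...<oo...
....oo...
.........
10) .........
.........
...oo....
....oo...
...voo...
.........
11) .........
.........
...oo....
....oo...
..<ooo...
.........
12) .........
.........
...oo....
..^.oo...
..oooo...
.........
13) .........
.........
...oo....
..o>oo...
..oooo...
.........
14) .........
.........
...oo....
..oooo...
..ovoo...
.........
15) .........
.........
...oo....
..oooo...
..o.>o...
.........
16) .........
.........
...oo....
..oo^o...
..o..o...
.........
17) .........
.........
...oo....
..o<.o...
..o..o...
.........
18) .........
.........
...oo....
..o..o...
..ov.o...
.........
19) .........
.........
...oo....
..o..o...
..<o.o...
.........
20) .........
.........
...oo....
..o..o...
...o.o...
..v......
21) .........
.........
...oo....
..o..o...
...o.o...
.<o......
22) .........
.........
...oo....
..o..o...
.^.o.o...
.oo......
23) .........
.........
...oo....
..o..o...
.o>o.o...
.oo......
24) .........
.........
...oo....
..o..o...
.ooo.o...
.ov......
25) .........
.........
...oo....
..o..o...
.ooo.o...
.o.>.....
26) ...v.....
.........
...oo....
..o..o...
.ooo.o...
.o.o.....
27) ..<o.....
.........
...oo....
..o..o...
.ooo.o...
.o.o.....
28) ..oo.....
.........
...oo....
..o..o...
.ooo.o...
.o^o.....
29) ..oo.....
.........
...oo....
..o..o...
.ooo.o...
.oo>.....
30) ..oo.....
.........
...oo....
..o..o...
.oo^.o...
.oo......
31) ..oo.....
.........
...oo....
..o..o...
.o<..o...
.oo......
32) ..oo.....
.........
...oo....
..o..o...
.o...o...
.ov......
33) ..oo.....
.........
...oo....
..o..o...
.o...o...
.o.>.....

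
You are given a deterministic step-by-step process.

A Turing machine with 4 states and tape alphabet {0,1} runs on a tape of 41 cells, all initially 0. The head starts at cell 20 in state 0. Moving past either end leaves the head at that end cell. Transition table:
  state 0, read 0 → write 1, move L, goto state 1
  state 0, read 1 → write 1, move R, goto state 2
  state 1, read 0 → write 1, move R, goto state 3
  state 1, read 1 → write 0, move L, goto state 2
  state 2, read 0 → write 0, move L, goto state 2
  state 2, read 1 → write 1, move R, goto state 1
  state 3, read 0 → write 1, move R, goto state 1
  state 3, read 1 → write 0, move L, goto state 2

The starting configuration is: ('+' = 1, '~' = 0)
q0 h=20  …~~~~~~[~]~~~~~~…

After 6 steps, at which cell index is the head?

22

gen 0: q0 h=20  …~~~~~~[~]~~~~~~…
gen 1: q1 h=19  …~~~~~~[~]+~~~~~…
gen 2: q3 h=20  …~~~~~+[+]~~~~~~…
gen 3: q2 h=19  …~~~~~~[+]~~~~~~…
gen 4: q1 h=20  …~~~~~+[~]~~~~~~…
gen 5: q3 h=21  …~~~~++[~]~~~~~~…
gen 6: q1 h=22  …~~~+++[~]~~~~~~…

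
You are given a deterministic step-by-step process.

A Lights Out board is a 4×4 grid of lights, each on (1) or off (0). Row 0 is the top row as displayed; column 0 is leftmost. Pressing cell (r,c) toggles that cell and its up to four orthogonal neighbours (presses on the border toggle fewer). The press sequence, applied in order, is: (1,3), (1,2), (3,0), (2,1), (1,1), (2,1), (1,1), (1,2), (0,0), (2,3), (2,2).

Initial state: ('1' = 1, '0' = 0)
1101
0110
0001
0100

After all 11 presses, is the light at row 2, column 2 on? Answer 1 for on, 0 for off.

gen 0: 1101
0110
0001
0100
gen 1: 1100
0101
0000
0100
gen 2: 1110
0010
0010
0100
gen 3: 1110
0010
1010
1000
gen 4: 1110
0110
0100
1100
gen 5: 1010
1000
0000
1100
gen 6: 1010
1100
1110
1000
gen 7: 1110
0010
1010
1000
gen 8: 1100
0101
1000
1000
gen 9: 0000
1101
1000
1000
gen 10: 0000
1100
1011
1001
gen 11: 0000
1110
1100
1011

0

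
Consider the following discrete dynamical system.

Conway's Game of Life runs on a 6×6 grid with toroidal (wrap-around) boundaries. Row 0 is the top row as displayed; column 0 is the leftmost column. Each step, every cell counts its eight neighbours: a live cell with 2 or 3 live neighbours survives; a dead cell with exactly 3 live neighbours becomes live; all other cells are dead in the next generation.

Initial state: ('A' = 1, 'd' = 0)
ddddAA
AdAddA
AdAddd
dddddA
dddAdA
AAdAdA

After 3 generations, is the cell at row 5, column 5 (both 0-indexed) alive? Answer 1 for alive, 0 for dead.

1

gen 0: ddddAA
AdAddA
AdAddd
dddddA
dddAdA
AAdAdA
gen 1: ddAAdd
AddAAd
Addddd
AdddAA
ddAddA
ddAAdd
gen 2: dAdddd
dAAAAA
AAdAdd
AAddAd
AAAddA
dAddAd
gen 3: dAdddA
dddAAA
dddddd
dddAAd
ddAAAd
dddddA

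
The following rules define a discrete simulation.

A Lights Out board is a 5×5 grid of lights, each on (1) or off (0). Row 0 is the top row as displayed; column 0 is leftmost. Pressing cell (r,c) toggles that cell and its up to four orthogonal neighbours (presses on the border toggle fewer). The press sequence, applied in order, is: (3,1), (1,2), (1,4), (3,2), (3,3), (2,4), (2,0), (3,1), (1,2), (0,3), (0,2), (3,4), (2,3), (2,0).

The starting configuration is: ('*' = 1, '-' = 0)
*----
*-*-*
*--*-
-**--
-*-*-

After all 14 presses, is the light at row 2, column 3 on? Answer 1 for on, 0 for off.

[0] *----
*-*-*
*--*-
-**--
-*-*-
[1] *----
*-*-*
**-*-
*----
---*-
[2] *-*--
**-**
****-
*----
---*-
[3] *-*-*
**---
*****
*----
---*-
[4] *-*-*
**---
**-**
****-
--**-
[5] *-*-*
**---
**--*
**--*
--*--
[6] *-*-*
**--*
**-*-
**---
--*--
[7] *-*-*
-*--*
---*-
-*---
--*--
[8] *-*-*
-*--*
-*-*-
*-*--
-**--
[9] *---*
--***
-***-
*-*--
-**--
[10] *-**-
--*-*
-***-
*-*--
-**--
[11] **---
----*
-***-
*-*--
-**--
[12] **---
----*
-****
*-***
-**-*
[13] **---
---**
-*---
*-*-*
-**-*
[14] **---
*--**
*----
--*-*
-**-*

0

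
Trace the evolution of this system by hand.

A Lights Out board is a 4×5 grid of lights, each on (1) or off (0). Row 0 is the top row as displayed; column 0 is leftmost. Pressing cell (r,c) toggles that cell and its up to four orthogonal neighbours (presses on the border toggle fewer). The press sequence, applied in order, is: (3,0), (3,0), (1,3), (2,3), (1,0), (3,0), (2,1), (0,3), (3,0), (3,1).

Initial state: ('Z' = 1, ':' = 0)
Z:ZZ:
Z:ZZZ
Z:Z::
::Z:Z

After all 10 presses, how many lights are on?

gen 0: Z:ZZ:
Z:ZZZ
Z:Z::
::Z:Z
gen 1: Z:ZZ:
Z:ZZZ
::Z::
ZZZ:Z
gen 2: Z:ZZ:
Z:ZZZ
Z:Z::
::Z:Z
gen 3: Z:Z::
Z::::
Z:ZZ:
::Z:Z
gen 4: Z:Z::
Z::Z:
Z:::Z
::ZZZ
gen 5: ::Z::
:Z:Z:
::::Z
::ZZZ
gen 6: ::Z::
:Z:Z:
Z:::Z
ZZZZZ
gen 7: ::Z::
:::Z:
:ZZ:Z
Z:ZZZ
gen 8: :::ZZ
:::::
:ZZ:Z
Z:ZZZ
gen 9: :::ZZ
:::::
ZZZ:Z
:ZZZZ
gen 10: :::ZZ
:::::
Z:Z:Z
Z::ZZ

8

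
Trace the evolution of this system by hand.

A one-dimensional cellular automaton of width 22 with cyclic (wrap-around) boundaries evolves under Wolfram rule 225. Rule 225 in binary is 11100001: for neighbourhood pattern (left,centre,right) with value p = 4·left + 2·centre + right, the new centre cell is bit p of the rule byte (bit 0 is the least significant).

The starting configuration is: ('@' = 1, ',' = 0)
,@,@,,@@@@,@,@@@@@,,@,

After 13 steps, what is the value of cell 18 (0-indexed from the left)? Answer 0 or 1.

0

step 0: ,@,@,,@@@@,@,@@@@@,,@,
step 1: ,,@,,,,@@@@,@,@@@@,,,,
step 2: @,,,@@,,@@@@,@,@@@,@@@
step 3: @,@,,@,,,@@@@,@,@@@,@@
step 4: @@,,,,,@,,@@@@,@,@@@,@
step 5: @@,@@@,,,,,@@@@,@,@@@,
step 6: ,@@,@@,@@@,,@@@@,@,@@@
step 7: @,@@,@@,@@,,,@@@@,@,@@
step 8: @@,@@,@@,@,@,,@@@@,@,@
step 9: @@@,@@,@@,@,,,,@@@@,@,
step 10: ,@@@,@@,@@,,@@,,@@@@,@
step 11: @,@@@,@@,@,,,@,,,@@@@,
step 12: ,@,@@@,@@,,@,,,@,,@@@@
step 13: @,@,@@@,@,,,,@,,,,,@@@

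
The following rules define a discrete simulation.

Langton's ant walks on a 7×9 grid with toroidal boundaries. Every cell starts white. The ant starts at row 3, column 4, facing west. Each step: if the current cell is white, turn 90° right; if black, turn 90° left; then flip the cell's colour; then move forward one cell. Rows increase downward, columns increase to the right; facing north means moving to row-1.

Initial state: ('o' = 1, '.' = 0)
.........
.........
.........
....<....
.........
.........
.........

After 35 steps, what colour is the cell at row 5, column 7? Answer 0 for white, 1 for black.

[0] .........
.........
.........
....<....
.........
.........
.........
[1] .........
.........
....^....
....o....
.........
.........
.........
[2] .........
.........
....o>...
....o....
.........
.........
.........
[3] .........
.........
....oo...
....ov...
.........
.........
.........
[4] .........
.........
....oo...
....<o...
.........
.........
.........
[5] .........
.........
....oo...
.....o...
....v....
.........
.........
[6] .........
.........
....oo...
.....o...
...<o....
.........
.........
[7] .........
.........
....oo...
...^.o...
...oo....
.........
.........
[8] .........
.........
....oo...
...o>o...
...oo....
.........
.........
[9] .........
.........
....oo...
...ooo...
...ov....
.........
.........
[10] .........
.........
....oo...
...ooo...
...o.>...
.........
.........
[11] .........
.........
....oo...
...ooo...
...o.o...
.....v...
.........
[12] .........
.........
....oo...
...ooo...
...o.o...
....<o...
.........
[13] .........
.........
....oo...
...ooo...
...o^o...
....oo...
.........
[14] .........
.........
....oo...
...ooo...
...oo>...
....oo...
.........
[15] .........
.........
....oo...
...oo^...
...oo....
....oo...
.........
[16] .........
.........
....oo...
...o<....
...oo....
....oo...
.........
[17] .........
.........
....oo...
...o.....
...ov....
....oo...
.........
[18] .........
.........
....oo...
...o.....
...o.>...
....oo...
.........
[19] .........
.........
....oo...
...o.....
...o.o...
....ov...
.........
[20] .........
.........
....oo...
...o.....
...o.o...
....o.>..
.........
[21] .........
.........
....oo...
...o.....
...o.o...
....o.o..
......v..
[22] .........
.........
....oo...
...o.....
...o.o...
....o.o..
.....<o..
[23] .........
.........
....oo...
...o.....
...o.o...
....o^o..
.....oo..
[24] .........
.........
....oo...
...o.....
...o.o...
....oo>..
.....oo..
[25] .........
.........
....oo...
...o.....
...o.o^..
....oo...
.....oo..
[26] .........
.........
....oo...
...o.....
...o.oo>.
....oo...
.....oo..
[27] .........
.........
....oo...
...o.....
...o.ooo.
....oo.v.
.....oo..
[28] .........
.........
....oo...
...o.....
...o.ooo.
....oo<o.
.....oo..
[29] .........
.........
....oo...
...o.....
...o.o^o.
....oooo.
.....oo..
[30] .........
.........
....oo...
...o.....
...o.<.o.
....oooo.
.....oo..
[31] .........
.........
....oo...
...o.....
...o...o.
....ovoo.
.....oo..
[32] .........
.........
....oo...
...o.....
...o...o.
....o.>o.
.....oo..
[33] .........
.........
....oo...
...o.....
...o..^o.
....o..o.
.....oo..
[34] .........
.........
....oo...
...o.....
...o..o>.
....o..o.
.....oo..
[35] .........
.........
....oo...
...o...^.
...o..o..
....o..o.
.....oo..

1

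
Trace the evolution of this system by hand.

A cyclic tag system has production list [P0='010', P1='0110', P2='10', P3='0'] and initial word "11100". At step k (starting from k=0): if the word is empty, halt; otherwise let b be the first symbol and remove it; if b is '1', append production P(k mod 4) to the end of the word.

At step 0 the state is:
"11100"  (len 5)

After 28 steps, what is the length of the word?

13

0) "11100"  (len 5)
1) "1100010"  (len 7)
2) "1000100110"  (len 10)
3) "00010011010"  (len 11)
4) "0010011010"  (len 10)
5) "010011010"  (len 9)
6) "10011010"  (len 8)
7) "001101010"  (len 9)
8) "01101010"  (len 8)
9) "1101010"  (len 7)
10) "1010100110"  (len 10)
11) "01010011010"  (len 11)
12) "1010011010"  (len 10)
13) "010011010010"  (len 12)
14) "10011010010"  (len 11)
15) "001101001010"  (len 12)
16) "01101001010"  (len 11)
17) "1101001010"  (len 10)
18) "1010010100110"  (len 13)
19) "01001010011010"  (len 14)
20) "1001010011010"  (len 13)
21) "001010011010010"  (len 15)
22) "01010011010010"  (len 14)
23) "1010011010010"  (len 13)
24) "0100110100100"  (len 13)
25) "100110100100"  (len 12)
26) "001101001000110"  (len 15)
27) "01101001000110"  (len 14)
28) "1101001000110"  (len 13)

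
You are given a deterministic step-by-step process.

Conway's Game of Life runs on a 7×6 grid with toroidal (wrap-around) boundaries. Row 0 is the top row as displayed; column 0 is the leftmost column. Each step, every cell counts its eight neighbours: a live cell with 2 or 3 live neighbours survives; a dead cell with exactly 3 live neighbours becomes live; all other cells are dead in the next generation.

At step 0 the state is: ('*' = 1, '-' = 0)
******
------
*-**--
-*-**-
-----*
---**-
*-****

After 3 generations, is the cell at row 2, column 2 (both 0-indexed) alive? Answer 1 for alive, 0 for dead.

0) ******
------
*-**--
-*-**-
-----*
---**-
*-****
1) ------
------
-****-
**-***
--*--*
*-*---
------
2) ------
--**--
-*----
------
--*---
-*----
------
3) ------
--*---
--*---
------
------
------
------

1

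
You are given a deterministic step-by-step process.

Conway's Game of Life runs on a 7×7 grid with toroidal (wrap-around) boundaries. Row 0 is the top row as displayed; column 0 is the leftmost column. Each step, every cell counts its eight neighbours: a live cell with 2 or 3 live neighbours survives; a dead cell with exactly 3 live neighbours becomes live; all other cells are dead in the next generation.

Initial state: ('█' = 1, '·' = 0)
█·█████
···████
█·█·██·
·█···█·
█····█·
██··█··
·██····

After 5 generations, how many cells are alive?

18

step 0: █·█████
···████
█·█·██·
·█···█·
█····█·
██··█··
·██····
step 1: █······
·······
███····
██···█·
█···██·
█·█···█
·······
step 2: ·······
█······
█·█···█
··█·██·
····██·
██···██
██····█
step 3: ·█····█
██····█
█··█·██
·█··█··
██·█···
·█··█··
·█···█·
step 4: ·██··██
·██····
··█·██·
·█·███·
██·██··
·█··█··
·██··█·
step 5: ···█·██
█···█·█
·····█·
██····█
██·····
····██·
···████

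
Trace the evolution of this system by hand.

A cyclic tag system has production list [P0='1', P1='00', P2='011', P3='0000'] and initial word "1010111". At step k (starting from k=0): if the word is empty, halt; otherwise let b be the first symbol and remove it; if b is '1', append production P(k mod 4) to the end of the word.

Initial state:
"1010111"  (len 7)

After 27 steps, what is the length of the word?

11

t=0: "1010111"  (len 7)
t=1: "0101111"  (len 7)
t=2: "101111"  (len 6)
t=3: "01111011"  (len 8)
t=4: "1111011"  (len 7)
t=5: "1110111"  (len 7)
t=6: "11011100"  (len 8)
t=7: "1011100011"  (len 10)
t=8: "0111000110000"  (len 13)
t=9: "111000110000"  (len 12)
t=10: "1100011000000"  (len 13)
t=11: "100011000000011"  (len 15)
t=12: "000110000000110000"  (len 18)
t=13: "00110000000110000"  (len 17)
t=14: "0110000000110000"  (len 16)
t=15: "110000000110000"  (len 15)
t=16: "100000001100000000"  (len 18)
t=17: "000000011000000001"  (len 18)
t=18: "00000011000000001"  (len 17)
t=19: "0000011000000001"  (len 16)
t=20: "000011000000001"  (len 15)
t=21: "00011000000001"  (len 14)
t=22: "0011000000001"  (len 13)
t=23: "011000000001"  (len 12)
t=24: "11000000001"  (len 11)
t=25: "10000000011"  (len 11)
t=26: "000000001100"  (len 12)
t=27: "00000001100"  (len 11)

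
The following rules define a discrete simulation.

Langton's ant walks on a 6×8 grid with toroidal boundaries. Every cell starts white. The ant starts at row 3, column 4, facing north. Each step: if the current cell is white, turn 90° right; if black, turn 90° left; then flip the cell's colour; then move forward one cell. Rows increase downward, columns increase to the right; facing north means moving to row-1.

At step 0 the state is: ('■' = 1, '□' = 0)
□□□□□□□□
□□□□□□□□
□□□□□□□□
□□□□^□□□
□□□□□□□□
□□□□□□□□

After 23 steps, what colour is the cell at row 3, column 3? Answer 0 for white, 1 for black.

t=0: □□□□□□□□
□□□□□□□□
□□□□□□□□
□□□□^□□□
□□□□□□□□
□□□□□□□□
t=1: □□□□□□□□
□□□□□□□□
□□□□□□□□
□□□□■>□□
□□□□□□□□
□□□□□□□□
t=2: □□□□□□□□
□□□□□□□□
□□□□□□□□
□□□□■■□□
□□□□□v□□
□□□□□□□□
t=3: □□□□□□□□
□□□□□□□□
□□□□□□□□
□□□□■■□□
□□□□<■□□
□□□□□□□□
t=4: □□□□□□□□
□□□□□□□□
□□□□□□□□
□□□□^■□□
□□□□■■□□
□□□□□□□□
t=5: □□□□□□□□
□□□□□□□□
□□□□□□□□
□□□<□■□□
□□□□■■□□
□□□□□□□□
t=6: □□□□□□□□
□□□□□□□□
□□□^□□□□
□□□■□■□□
□□□□■■□□
□□□□□□□□
t=7: □□□□□□□□
□□□□□□□□
□□□■>□□□
□□□■□■□□
□□□□■■□□
□□□□□□□□
t=8: □□□□□□□□
□□□□□□□□
□□□■■□□□
□□□■v■□□
□□□□■■□□
□□□□□□□□
t=9: □□□□□□□□
□□□□□□□□
□□□■■□□□
□□□<■■□□
□□□□■■□□
□□□□□□□□
t=10: □□□□□□□□
□□□□□□□□
□□□■■□□□
□□□□■■□□
□□□v■■□□
□□□□□□□□
t=11: □□□□□□□□
□□□□□□□□
□□□■■□□□
□□□□■■□□
□□<■■■□□
□□□□□□□□
t=12: □□□□□□□□
□□□□□□□□
□□□■■□□□
□□^□■■□□
□□■■■■□□
□□□□□□□□
t=13: □□□□□□□□
□□□□□□□□
□□□■■□□□
□□■>■■□□
□□■■■■□□
□□□□□□□□
t=14: □□□□□□□□
□□□□□□□□
□□□■■□□□
□□■■■■□□
□□■v■■□□
□□□□□□□□
t=15: □□□□□□□□
□□□□□□□□
□□□■■□□□
□□■■■■□□
□□■□>■□□
□□□□□□□□
t=16: □□□□□□□□
□□□□□□□□
□□□■■□□□
□□■■^■□□
□□■□□■□□
□□□□□□□□
t=17: □□□□□□□□
□□□□□□□□
□□□■■□□□
□□■<□■□□
□□■□□■□□
□□□□□□□□
t=18: □□□□□□□□
□□□□□□□□
□□□■■□□□
□□■□□■□□
□□■v□■□□
□□□□□□□□
t=19: □□□□□□□□
□□□□□□□□
□□□■■□□□
□□■□□■□□
□□<■□■□□
□□□□□□□□
t=20: □□□□□□□□
□□□□□□□□
□□□■■□□□
□□■□□■□□
□□□■□■□□
□□v□□□□□
t=21: □□□□□□□□
□□□□□□□□
□□□■■□□□
□□■□□■□□
□□□■□■□□
□<■□□□□□
t=22: □□□□□□□□
□□□□□□□□
□□□■■□□□
□□■□□■□□
□^□■□■□□
□■■□□□□□
t=23: □□□□□□□□
□□□□□□□□
□□□■■□□□
□□■□□■□□
□■>■□■□□
□■■□□□□□

0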